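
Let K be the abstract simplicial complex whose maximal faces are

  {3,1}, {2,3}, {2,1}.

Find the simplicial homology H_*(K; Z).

Take the total order 1 < 2 < 3 on the vertex set. Then K (dimension 1) consists of the simplices:

  0-simplices (3): [1], [2], [3]
  1-simplices (3): [1,2], [1,3], [2,3]

giving chain groups C_0 ≅ Z^3, C_1 ≅ Z^3.

The boundary map ∂_1: C_1 → C_0 maps an edge to its endpoints' difference, ∂[p,q] = q − p.
The resulting 3×3 matrix has rank 2, and its Smith normal form has invariant factors (1,1).

From H_k ≅ ker(∂_k) / im(∂_{k+1}) we obtain:

  H_0: rank C_0 − rank ∂_1 = 3 − 2 = 1, and the invariant factors of ∂_1 are all 1, so H_0 = Z.
  H_1: rank ker ∂_1 − rank ∂_2 = (3 − 2) − 0 = 1, and there is no ∂_2, so H_1 = Z.

H_0 ≅ Z,  H_1 ≅ Z.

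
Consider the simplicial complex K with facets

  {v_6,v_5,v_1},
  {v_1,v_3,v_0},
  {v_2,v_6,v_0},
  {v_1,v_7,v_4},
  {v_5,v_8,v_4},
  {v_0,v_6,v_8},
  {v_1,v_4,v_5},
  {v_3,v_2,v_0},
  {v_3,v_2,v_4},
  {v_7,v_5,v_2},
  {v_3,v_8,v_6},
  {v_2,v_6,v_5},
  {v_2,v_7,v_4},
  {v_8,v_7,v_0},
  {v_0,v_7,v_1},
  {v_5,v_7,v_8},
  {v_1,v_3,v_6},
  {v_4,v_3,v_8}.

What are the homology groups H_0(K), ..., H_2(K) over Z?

H_0 = Z,  H_1 = Z ⊕ Z/2Z,  H_2 = 0.

Order the vertices as v_0 < v_1 < v_2 < v_3 < v_4 < v_5 < v_6 < v_7 < v_8. Listing each simplex with vertices in this order, K has dimension 2 with simplices:

  0-simplices (9): [v_0], [v_1], [v_2], [v_3], [v_4], [v_5], [v_6], [v_7], [v_8]
  1-simplices (27): (27 of them)
  2-simplices (18): (18 of them)

so the chain groups are C_0 ≅ Z^9, C_1 ≅ Z^27, C_2 ≅ Z^18.

The boundary map ∂_1: C_1 → C_0 sends each edge [p,q] (with p < q) to q − p. For instance
  ∂[v_2,v_3] = [v_3] − [v_2].
The resulting 9×27 matrix has rank 8, and its Smith normal form has invariant factors (1,1,1,1,1,1,1,1).

The boundary map ∂_2: C_2 → C_1 maps a triangle to the signed sum of its edges. For instance
  ∂[v_5,v_7,v_8] = [v_7,v_8] − [v_5,v_8] + [v_5,v_7],
  ∂[v_2,v_5,v_6] = [v_5,v_6] − [v_2,v_6] + [v_2,v_5].
As a 27×18 matrix over Z this has rank 18, with invariant factors (1,1,1,1,1,1,1,1,1,1,1,1,1,1,1,1,1,2).

Computing H_k = (kernel of ∂_k) / (image of ∂_{k+1}):

  H_0: rank C_0 − rank ∂_1 = 9 − 8 = 1, and the invariant factors of ∂_1 are all 1, so H_0 ≅ Z.
  H_1: rank ker ∂_1 − rank ∂_2 = (27 − 8) − 18 = 1, and ∂_2 has invariant factor 2 > 1, so H_1 ≅ Z ⊕ Z/2Z.
  H_2: rank ker ∂_2 − rank ∂_3 = (18 − 18) − 0 = 0, and there is no ∂_3, so H_2 ≅ 0.

As a check, the Euler characteristic is 9 − 27 + 18 = 0, which agrees with 1 − 1 + 0 = 0.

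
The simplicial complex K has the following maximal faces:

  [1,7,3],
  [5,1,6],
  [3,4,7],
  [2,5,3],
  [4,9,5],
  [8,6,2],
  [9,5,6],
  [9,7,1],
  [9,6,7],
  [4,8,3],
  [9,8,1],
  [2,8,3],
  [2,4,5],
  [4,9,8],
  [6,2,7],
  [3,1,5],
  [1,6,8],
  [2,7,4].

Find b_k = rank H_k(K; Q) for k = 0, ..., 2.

K has 9 vertices, 27 edges, 18 triangles.
rank ∂_0 = 0, rank ∂_1 = 8 ⇒ b_0 = 9 − 0 − 8 = 1; all invariant factors of ∂_1 are 1 so no torsion. So H_0 = Z.
rank ∂_1 = 8, rank ∂_2 = 18 ⇒ b_1 = 27 − 8 − 18 = 1; ∂_2 has invariant factor(s) [2] giving torsion. So H_1 = Z ⊕ Z/2.
rank ∂_2 = 18, rank ∂_3 = 0 ⇒ b_2 = 18 − 18 − 0 = 0. So H_2 = 0.

b_0 = 1, b_1 = 1, b_2 = 0.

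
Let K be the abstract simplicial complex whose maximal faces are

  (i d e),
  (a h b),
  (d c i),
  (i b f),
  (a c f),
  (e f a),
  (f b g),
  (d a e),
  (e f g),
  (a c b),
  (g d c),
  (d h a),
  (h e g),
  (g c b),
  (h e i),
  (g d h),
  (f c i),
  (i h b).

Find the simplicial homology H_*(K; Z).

Take the total order a < b < c < d < e < f < g < h < i on the vertex set. Then K (dimension 2) consists of the simplices:

  0-simplices (9): a, b, c, d, e, f, g, h, i
  1-simplices (27): ab, ac, ad, ae, af, ah, bc, bf, bg, bh, bi, cd, cf, cg, ci, de, dg, dh, di, ef, eg, eh, ei, fg, fi, gh, hi
  2-simplices (18): abc, abh, acf, ade, adh, aef, bcg, bfg, bfi, bhi, cdg, cdi, cfi, dei, dgh, efg, egh, ehi

so the chain groups are C_0 ≅ Z^9, C_1 ≅ Z^27, C_2 ≅ Z^18.

The boundary map ∂_1: C_1 → C_0 sends each edge [p,q] (with p < q) to q − p. For instance
  ∂ac = c − a.
This gives a 9×27 integer matrix of rank 8; reducing to Smith normal form yields diagonal entries (1,1,1,1,1,1,1,1).

The boundary map ∂_2: C_2 → C_1 maps a triangle to the signed sum of its edges. For instance
  ∂ade = de − ae + ad,
  ∂bhi = hi − bi + bh.
As a 27×18 matrix over Z this has rank 18, with invariant factors (1,1,1,1,1,1,1,1,1,1,1,1,1,1,1,1,1,2).

Computing H_k = (kernel of ∂_k) / (image of ∂_{k+1}):

  H_0: rank C_0 − rank ∂_1 = 9 − 8 = 1, and the invariant factors of ∂_1 are all 1, so H_0 ≅ Z.
  H_1: rank ker ∂_1 − rank ∂_2 = (27 − 8) − 18 = 1, and ∂_2 has invariant factor 2 > 1, so H_1 ≅ Z ⊕ Z_2.
  H_2: rank ker ∂_2 − rank ∂_3 = (18 − 18) − 0 = 0, and there is no ∂_3, so H_2 ≅ 0.

H_0 = Z,  H_1 = Z ⊕ Z_2,  H_2 = 0.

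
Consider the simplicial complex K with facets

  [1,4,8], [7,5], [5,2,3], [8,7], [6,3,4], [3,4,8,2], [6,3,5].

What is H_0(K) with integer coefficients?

Order the vertices as 1 < 2 < 3 < 4 < 5 < 6 < 7 < 8. Listing each simplex with vertices in this order, K has dimension 3 with simplices:

  0-simplices (8): [1], [2], [3], [4], [5], [6], [7], [8]
  1-simplices (15): [1,4], [1,8], [2,3], [2,4], [2,5], [2,8], [3,4], [3,5], [3,6], [3,8], [4,6], [4,8], [5,6], [5,7], [7,8]
  2-simplices (8): [1,4,8], [2,3,4], [2,3,5], [2,3,8], [2,4,8], [3,4,6], [3,4,8], [3,5,6]
  3-simplices (1): [2,3,4,8]

so the chain groups are C_0 ≅ Z^8, C_1 ≅ Z^15, C_2 ≅ Z^8, C_3 ≅ Z^1.

∂_1: C_1 → C_0 is given by ∂[p,q] = [q] − [p]. For instance
  ∂[2,3] = [3] − [2].
As a 8×15 matrix over Z this has rank 7, with invariant factors (1,1,1,1,1,1,1).

The boundary map ∂_2: C_2 → C_1 maps a triangle to the signed sum of its edges. For instance
  ∂[3,5,6] = [5,6] − [3,6] + [3,5],
  ∂[2,3,8] = [3,8] − [2,8] + [2,3].
The resulting 15×8 matrix has rank 7, and its Smith normal form has invariant factors (1,1,1,1,1,1,1).

Boundary ∂_3: C_3 → C_2 sends each 3-simplex σ to the alternating sum Σ_i (−1)^i (σ with its i-th vertex removed). For instance
  ∂[2,3,4,8] = [3,4,8] − [2,4,8] + [2,3,8] − [2,3,4].
The 8×1 boundary matrix has rank 1 and Smith normal form diag(1).

Now H_k = ker ∂_k / im ∂_{k+1}, so:

  H_0: rank C_0 − rank ∂_1 = 8 − 7 = 1, and the invariant factors of ∂_1 are all 1, so H_0 = Z.

H_0 ≅ Z.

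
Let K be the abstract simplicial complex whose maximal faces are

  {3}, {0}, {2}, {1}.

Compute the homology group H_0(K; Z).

Take the total order 0 < 1 < 2 < 3 on the vertex set. Then K (dimension 0) consists of the simplices:

  0-simplices (4): [0], [1], [2], [3]

so the chain groups are C_0 ≅ Z^4.

Computing H_k = (kernel of ∂_k) / (image of ∂_{k+1}):

  H_0: rank C_0 − rank ∂_1 = 4 − 0 = 4, and there is no ∂_1, so H_0 = Z^4.

H_0 = Z^4.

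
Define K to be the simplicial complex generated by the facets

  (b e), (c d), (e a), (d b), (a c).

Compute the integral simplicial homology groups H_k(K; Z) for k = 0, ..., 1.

H_0 ≅ Z,  H_1 ≅ Z.

Take the total order a < b < c < d < e on the vertex set. Then K (dimension 1) consists of the simplices:

  0-simplices (5): a, b, c, d, e
  1-simplices (5): ac, ae, bd, be, cd

Hence C_0 ≅ Z^5, C_1 ≅ Z^5.

The boundary map ∂_1: C_1 → C_0 sends each edge [p,q] (with p < q) to q − p.
As a 5×5 matrix over Z this has rank 4, with invariant factors (1,1,1,1).

Reading off H_k = ker ∂_k / im ∂_{k+1}:

  H_0: rank C_0 − rank ∂_1 = 5 − 4 = 1, and the invariant factors of ∂_1 are all 1, so H_0 ≅ Z.
  H_1: rank ker ∂_1 − rank ∂_2 = (5 − 4) − 0 = 1, and there is no ∂_2, so H_1 ≅ Z.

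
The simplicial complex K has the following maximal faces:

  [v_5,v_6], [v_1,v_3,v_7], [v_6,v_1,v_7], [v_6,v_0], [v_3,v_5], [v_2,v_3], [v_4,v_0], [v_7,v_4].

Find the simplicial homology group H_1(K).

Fix the vertex order v_0 < v_1 < v_2 < v_3 < v_4 < v_5 < v_6 < v_7 and write every simplex with vertices in increasing order. Then dim K = 2 and the simplices of K are:

  0-simplices (8): [v_0], [v_1], [v_2], [v_3], [v_4], [v_5], [v_6], [v_7]
  1-simplices (11): [v_0,v_4], [v_0,v_6], [v_1,v_3], [v_1,v_6], [v_1,v_7], [v_2,v_3], [v_3,v_5], [v_3,v_7], [v_4,v_7], [v_5,v_6], [v_6,v_7]
  2-simplices (2): [v_1,v_3,v_7], [v_1,v_6,v_7]

so the chain groups are C_0 ≅ Z^8, C_1 ≅ Z^11, C_2 ≅ Z^2.

∂_1: C_1 → C_0 sends each edge [p,q] (with p < q) to q − p.
This gives a 8×11 integer matrix of rank 7; reducing to Smith normal form yields diagonal entries (1,1,1,1,1,1,1).

The boundary map ∂_2: C_2 → C_1 sends each 2-simplex [p,q,r] to [q,r] − [p,r] + [p,q]. For instance
  ∂[v_1,v_3,v_7] = [v_3,v_7] − [v_1,v_7] + [v_1,v_3],
  ∂[v_1,v_6,v_7] = [v_6,v_7] − [v_1,v_7] + [v_1,v_6].
As a 11×2 matrix over Z this has rank 2, with invariant factors (1,1).

Computing H_k = (kernel of ∂_k) / (image of ∂_{k+1}):

  H_1: rank ker ∂_1 − rank ∂_2 = (11 − 7) − 2 = 2, and the invariant factors of ∂_2 are all 1, so H_1 ≅ Z^2.

H_1 ≅ Z^2.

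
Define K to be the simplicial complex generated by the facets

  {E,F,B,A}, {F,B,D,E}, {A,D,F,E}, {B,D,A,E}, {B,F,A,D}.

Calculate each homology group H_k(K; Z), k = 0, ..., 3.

Take the total order A < B < D < E < F on the vertex set. Then K (dimension 3) consists of the simplices:

  0-simplices (5): A, B, D, E, F
  1-simplices (10): AB, AD, AE, AF, BD, BE, BF, DE, DF, EF
  2-simplices (10): ABD, ABE, ABF, ADE, ADF, AEF, BDE, BDF, BEF, DEF
  3-simplices (5): ABDE, ABDF, ABEF, ADEF, BDEF

so the chain groups are C_0 ≅ Z^5, C_1 ≅ Z^10, C_2 ≅ Z^10, C_3 ≅ Z^5.

The boundary map ∂_1: C_1 → C_0 sends each edge [p,q] (with p < q) to q − p.
As a 5×10 matrix over Z this has rank 4, with invariant factors (1,1,1,1).

The boundary map ∂_2: C_2 → C_1 acts by ∂[p,q,r] = [q,r] − [p,r] + [p,q]. For instance
  ∂DEF = EF − DF + DE,
  ∂BEF = EF − BF + BE.
The 10×10 boundary matrix has rank 6 and Smith normal form diag(1,1,1,1,1,1).

Boundary ∂_3: C_3 → C_2 sends each 3-simplex σ to the alternating sum Σ_i (−1)^i (σ with its i-th vertex removed). For instance
  ∂ABEF = BEF − AEF + ABF − ABE,
  ∂ADEF = DEF − AEF + ADF − ADE.
The resulting 10×5 matrix has rank 4, and its Smith normal form has invariant factors (1,1,1,1).

Computing H_k = (kernel of ∂_k) / (image of ∂_{k+1}):

  H_0: rank C_0 − rank ∂_1 = 5 − 4 = 1, and the invariant factors of ∂_1 are all 1, so H_0 = Z.
  H_1: rank ker ∂_1 − rank ∂_2 = (10 − 4) − 6 = 0, and the invariant factors of ∂_2 are all 1, so H_1 = 0.
  H_2: rank ker ∂_2 − rank ∂_3 = (10 − 6) − 4 = 0, and the invariant factors of ∂_3 are all 1, so H_2 = 0.
  H_3: rank ker ∂_3 − rank ∂_4 = (5 − 4) − 0 = 1, and there is no ∂_4, so H_3 = Z.

As a check, the Euler characteristic is 5 − 10 + 10 − 5 = 0, which agrees with 1 − 0 + 0 − 1 = 0.

H_0 = Z,  H_1 = 0,  H_2 = 0,  H_3 = Z.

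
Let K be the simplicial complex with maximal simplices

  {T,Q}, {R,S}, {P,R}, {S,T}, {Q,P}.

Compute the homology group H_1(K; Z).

We work with the vertex ordering P < Q < R < S < T. The simplices of K, each written with vertices in increasing order, are:

  0-simplices (5): P, Q, R, S, T
  1-simplices (5): PQ, PR, QT, RS, ST

so the chain groups are C_0 ≅ Z^5, C_1 ≅ Z^5.

∂_1: C_1 → C_0 sends each edge [p,q] (with p < q) to q − p.
As a 5×5 matrix over Z this has rank 4, with invariant factors (1,1,1,1).

From H_k ≅ ker(∂_k) / im(∂_{k+1}) we obtain:

  H_1: rank ker ∂_1 − rank ∂_2 = (5 − 4) − 0 = 1, and there is no ∂_2, so H_1 = Z.

H_1 ≅ Z.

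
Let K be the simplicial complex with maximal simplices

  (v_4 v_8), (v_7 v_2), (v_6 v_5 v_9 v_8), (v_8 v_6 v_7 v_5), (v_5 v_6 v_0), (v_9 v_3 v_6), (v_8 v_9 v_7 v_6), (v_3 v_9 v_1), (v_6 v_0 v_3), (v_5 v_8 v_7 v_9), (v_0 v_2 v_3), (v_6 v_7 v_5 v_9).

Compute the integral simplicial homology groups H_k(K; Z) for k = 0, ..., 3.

We work with the vertex ordering v_0 < v_1 < v_2 < v_3 < v_4 < v_5 < v_6 < v_7 < v_8 < v_9. The simplices of K, each written with vertices in increasing order, are:

  0-simplices (10): [v_0], [v_1], [v_2], [v_3], [v_4], [v_5], [v_6], [v_7], [v_8], [v_9]
  1-simplices (21): (21 of them)
  2-simplices (15): (15 of them)
  3-simplices (5): [v_5,v_6,v_7,v_8], [v_5,v_6,v_7,v_9], [v_5,v_6,v_8,v_9], [v_5,v_7,v_8,v_9], [v_6,v_7,v_8,v_9]

so the chain groups are C_0 ≅ Z^10, C_1 ≅ Z^21, C_2 ≅ Z^15, C_3 ≅ Z^5.

The boundary map ∂_1: C_1 → C_0 is given by ∂[p,q] = [q] − [p]. For instance
  ∂[v_0,v_6] = [v_6] − [v_0].
The resulting 10×21 matrix has rank 9, and its Smith normal form has invariant factors (1,1,1,1,1,1,1,1,1).

The boundary map ∂_2: C_2 → C_1 sends each 2-simplex [p,q,r] to [q,r] − [p,r] + [p,q]. For instance
  ∂[v_5,v_6,v_8] = [v_6,v_8] − [v_5,v_8] + [v_5,v_6],
  ∂[v_5,v_7,v_9] = [v_7,v_9] − [v_5,v_9] + [v_5,v_7].
This gives a 21×15 integer matrix of rank 11; reducing to Smith normal form yields diagonal entries (1,1,1,1,1,1,1,1,1,1,1).

∂_3: C_3 → C_2 sends each 3-simplex σ to the alternating sum Σ_i (−1)^i (σ with its i-th vertex removed). For instance
  ∂[v_5,v_7,v_8,v_9] = [v_7,v_8,v_9] − [v_5,v_8,v_9] + [v_5,v_7,v_9] − [v_5,v_7,v_8],
  ∂[v_5,v_6,v_7,v_9] = [v_6,v_7,v_9] − [v_5,v_7,v_9] + [v_5,v_6,v_9] − [v_5,v_6,v_7].
This gives a 15×5 integer matrix of rank 4; reducing to Smith normal form yields diagonal entries (1,1,1,1).

Computing H_k = (kernel of ∂_k) / (image of ∂_{k+1}):

  H_0: rank C_0 − rank ∂_1 = 10 − 9 = 1, and the invariant factors of ∂_1 are all 1, so H_0 ≅ Z.
  H_1: rank ker ∂_1 − rank ∂_2 = (21 − 9) − 11 = 1, and the invariant factors of ∂_2 are all 1, so H_1 ≅ Z.
  H_2: rank ker ∂_2 − rank ∂_3 = (15 − 11) − 4 = 0, and the invariant factors of ∂_3 are all 1, so H_2 ≅ 0.
  H_3: rank ker ∂_3 − rank ∂_4 = (5 − 4) − 0 = 1, and there is no ∂_4, so H_3 ≅ Z.

As a check, the Euler characteristic is 10 − 21 + 15 − 5 = -1, which agrees with 1 − 1 + 0 − 1 = -1.

H_0 = Z,  H_1 = Z,  H_2 = 0,  H_3 = Z.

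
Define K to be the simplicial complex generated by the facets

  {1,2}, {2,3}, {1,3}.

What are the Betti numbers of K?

b_0 = 1, b_1 = 1.

Order the vertices as 1 < 2 < 3. Listing each simplex with vertices in this order, K has dimension 1 with simplices:

  0-simplices (3): [1], [2], [3]
  1-simplices (3): [1,2], [1,3], [2,3]

so the chain groups are C_0 ≅ Z^3, C_1 ≅ Z^3.

The boundary map ∂_1: C_1 → C_0 maps an edge to its endpoints' difference, ∂[p,q] = q − p. For instance
  ∂[1,3] = [3] − [1].
The resulting 3×3 matrix has rank 2, and its Smith normal form has invariant factors (1,1).

Now H_k = ker ∂_k / im ∂_{k+1}, so:

  H_0: rank C_0 − rank ∂_1 = 3 − 2 = 1, and the invariant factors of ∂_1 are all 1, so H_0 = Z.
  H_1: rank ker ∂_1 − rank ∂_2 = (3 − 2) − 0 = 1, and there is no ∂_2, so H_1 = Z.

Hence the Betti numbers are b_0 = 1, b_1 = 1.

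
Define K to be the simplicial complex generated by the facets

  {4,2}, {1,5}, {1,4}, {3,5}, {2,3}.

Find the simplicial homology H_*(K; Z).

Fix the vertex order 1 < 2 < 3 < 4 < 5 and write every simplex with vertices in increasing order. Then dim K = 1 and the simplices of K are:

  0-simplices (5): [1], [2], [3], [4], [5]
  1-simplices (5): [1,4], [1,5], [2,3], [2,4], [3,5]

so the chain groups are C_0 ≅ Z^5, C_1 ≅ Z^5.

The boundary map ∂_1: C_1 → C_0 sends each edge [p,q] (with p < q) to q − p. For instance
  ∂[2,3] = [3] − [2].
The 5×5 boundary matrix has rank 4 and Smith normal form diag(1,1,1,1).

From H_k ≅ ker(∂_k) / im(∂_{k+1}) we obtain:

  H_0: rank C_0 − rank ∂_1 = 5 − 4 = 1, and the invariant factors of ∂_1 are all 1, so H_0 = Z.
  H_1: rank ker ∂_1 − rank ∂_2 = (5 − 4) − 0 = 1, and there is no ∂_2, so H_1 = Z.

As a check, the Euler characteristic is 5 − 5 = 0, which agrees with 1 − 1 = 0.

H_0 ≅ Z,  H_1 ≅ Z.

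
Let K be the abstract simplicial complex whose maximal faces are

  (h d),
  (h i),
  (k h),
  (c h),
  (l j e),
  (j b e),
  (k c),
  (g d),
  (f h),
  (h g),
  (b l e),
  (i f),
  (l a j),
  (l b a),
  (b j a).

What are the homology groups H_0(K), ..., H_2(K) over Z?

H_0 ≅ Z^2,  H_1 ≅ Z^3,  H_2 ≅ Z.

K has 12 vertices, 18 edges, 6 triangles.
rank ∂_0 = 0, rank ∂_1 = 10 ⇒ b_0 = 12 − 0 − 10 = 2; all invariant factors of ∂_1 are 1 so no torsion. So H_0 ≅ Z^2.
rank ∂_1 = 10, rank ∂_2 = 5 ⇒ b_1 = 18 − 10 − 5 = 3; all invariant factors of ∂_2 are 1 so no torsion. So H_1 ≅ Z^3.
rank ∂_2 = 5, rank ∂_3 = 0 ⇒ b_2 = 6 − 5 − 0 = 1. So H_2 ≅ Z.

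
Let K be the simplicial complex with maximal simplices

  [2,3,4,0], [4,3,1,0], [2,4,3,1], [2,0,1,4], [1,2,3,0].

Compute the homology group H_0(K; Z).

We work with the vertex ordering 0 < 1 < 2 < 3 < 4. The simplices of K, each written with vertices in increasing order, are:

  0-simplices (5): [0], [1], [2], [3], [4]
  1-simplices (10): [0,1], [0,2], [0,3], [0,4], [1,2], [1,3], [1,4], [2,3], [2,4], [3,4]
  2-simplices (10): [0,1,2], [0,1,3], [0,1,4], [0,2,3], [0,2,4], [0,3,4], [1,2,3], [1,2,4], [1,3,4], [2,3,4]
  3-simplices (5): [0,1,2,3], [0,1,2,4], [0,1,3,4], [0,2,3,4], [1,2,3,4]

Hence C_0 ≅ Z^5, C_1 ≅ Z^10, C_2 ≅ Z^10, C_3 ≅ Z^5.

The boundary map ∂_1: C_1 → C_0 maps an edge to its endpoints' difference, ∂[p,q] = q − p. For instance
  ∂[1,4] = [4] − [1].
The resulting 5×10 matrix has rank 4, and its Smith normal form has invariant factors (1,1,1,1).

Boundary ∂_2: C_2 → C_1 sends each 2-simplex [p,q,r] to [q,r] − [p,r] + [p,q]. For instance
  ∂[1,2,4] = [2,4] − [1,4] + [1,2],
  ∂[1,3,4] = [3,4] − [1,4] + [1,3].
The resulting 10×10 matrix has rank 6, and its Smith normal form has invariant factors (1,1,1,1,1,1).

∂_3: C_3 → C_2 sends each 3-simplex σ to the alternating sum Σ_i (−1)^i (σ with its i-th vertex removed). For instance
  ∂[0,2,3,4] = [2,3,4] − [0,3,4] + [0,2,4] − [0,2,3],
  ∂[0,1,3,4] = [1,3,4] − [0,3,4] + [0,1,4] − [0,1,3].
The resulting 10×5 matrix has rank 4, and its Smith normal form has invariant factors (1,1,1,1).

From H_k ≅ ker(∂_k) / im(∂_{k+1}) we obtain:

  H_0: rank C_0 − rank ∂_1 = 5 − 4 = 1, and the invariant factors of ∂_1 are all 1, so H_0 ≅ Z.

H_0 = Z.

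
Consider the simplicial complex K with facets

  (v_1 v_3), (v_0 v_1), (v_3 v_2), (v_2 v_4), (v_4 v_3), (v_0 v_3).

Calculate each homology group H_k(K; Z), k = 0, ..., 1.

Take the total order v_0 < v_1 < v_2 < v_3 < v_4 on the vertex set. Then K (dimension 1) consists of the simplices:

  0-simplices (5): [v_0], [v_1], [v_2], [v_3], [v_4]
  1-simplices (6): [v_0,v_1], [v_0,v_3], [v_1,v_3], [v_2,v_3], [v_2,v_4], [v_3,v_4]

Hence C_0 ≅ Z^5, C_1 ≅ Z^6.

Boundary ∂_1: C_1 → C_0 maps an edge to its endpoints' difference, ∂[p,q] = q − p. For instance
  ∂[v_2,v_3] = [v_3] − [v_2].
The 5×6 boundary matrix has rank 4 and Smith normal form diag(1,1,1,1).

Reading off H_k = ker ∂_k / im ∂_{k+1}:

  H_0: rank C_0 − rank ∂_1 = 5 − 4 = 1, and the invariant factors of ∂_1 are all 1, so H_0 ≅ Z.
  H_1: rank ker ∂_1 − rank ∂_2 = (6 − 4) − 0 = 2, and there is no ∂_2, so H_1 ≅ Z^2.

As a check, the Euler characteristic is 5 − 6 = -1, which agrees with 1 − 2 = -1.
(K is a triangulation of a wedge of 2 circles.)

H_0 = Z,  H_1 = Z^2.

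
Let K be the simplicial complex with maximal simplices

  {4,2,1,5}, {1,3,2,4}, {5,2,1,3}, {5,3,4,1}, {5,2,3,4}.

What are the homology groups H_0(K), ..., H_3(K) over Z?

H_0 = Z,  H_1 = 0,  H_2 = 0,  H_3 = Z.

Order the vertices as 1 < 2 < 3 < 4 < 5. Listing each simplex with vertices in this order, K has dimension 3 with simplices:

  0-simplices (5): [1], [2], [3], [4], [5]
  1-simplices (10): [1,2], [1,3], [1,4], [1,5], [2,3], [2,4], [2,5], [3,4], [3,5], [4,5]
  2-simplices (10): [1,2,3], [1,2,4], [1,2,5], [1,3,4], [1,3,5], [1,4,5], [2,3,4], [2,3,5], [2,4,5], [3,4,5]
  3-simplices (5): [1,2,3,4], [1,2,3,5], [1,2,4,5], [1,3,4,5], [2,3,4,5]

so the chain groups are C_0 ≅ Z^5, C_1 ≅ Z^10, C_2 ≅ Z^10, C_3 ≅ Z^5.

Boundary ∂_1: C_1 → C_0 sends each edge [p,q] (with p < q) to q − p.
The resulting 5×10 matrix has rank 4, and its Smith normal form has invariant factors (1,1,1,1).

Boundary ∂_2: C_2 → C_1 sends each 2-simplex [p,q,r] to [q,r] − [p,r] + [p,q]. For instance
  ∂[1,2,3] = [2,3] − [1,3] + [1,2],
  ∂[2,4,5] = [4,5] − [2,5] + [2,4].
The 10×10 boundary matrix has rank 6 and Smith normal form diag(1,1,1,1,1,1).

∂_3: C_3 → C_2 sends each 3-simplex σ to the alternating sum Σ_i (−1)^i (σ with its i-th vertex removed). For instance
  ∂[1,2,4,5] = [2,4,5] − [1,4,5] + [1,2,5] − [1,2,4],
  ∂[1,2,3,5] = [2,3,5] − [1,3,5] + [1,2,5] − [1,2,3].
As a 10×5 matrix over Z this has rank 4, with invariant factors (1,1,1,1).

From H_k ≅ ker(∂_k) / im(∂_{k+1}) we obtain:

  H_0: rank C_0 − rank ∂_1 = 5 − 4 = 1, and the invariant factors of ∂_1 are all 1, so H_0 = Z.
  H_1: rank ker ∂_1 − rank ∂_2 = (10 − 4) − 6 = 0, and the invariant factors of ∂_2 are all 1, so H_1 = 0.
  H_2: rank ker ∂_2 − rank ∂_3 = (10 − 6) − 4 = 0, and the invariant factors of ∂_3 are all 1, so H_2 = 0.
  H_3: rank ker ∂_3 − rank ∂_4 = (5 − 4) − 0 = 1, and there is no ∂_4, so H_3 = Z.

As a check, the Euler characteristic is 5 − 10 + 10 − 5 = 0, which agrees with 1 − 0 + 0 − 1 = 0.
(K is a triangulation of the 3-sphere S^3.)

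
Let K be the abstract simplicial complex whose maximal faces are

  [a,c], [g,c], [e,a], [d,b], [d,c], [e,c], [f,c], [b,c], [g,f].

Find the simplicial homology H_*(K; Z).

Order the vertices as a < b < c < d < e < f < g. Listing each simplex with vertices in this order, K has dimension 1 with simplices:

  0-simplices (7): a, b, c, d, e, f, g
  1-simplices (9): ac, ae, bc, bd, cd, ce, cf, cg, fg

giving chain groups C_0 ≅ Z^7, C_1 ≅ Z^9.

∂_1: C_1 → C_0 maps an edge to its endpoints' difference, ∂[p,q] = q − p.
The resulting 7×9 matrix has rank 6, and its Smith normal form has invariant factors (1,1,1,1,1,1).

Reading off H_k = ker ∂_k / im ∂_{k+1}:

  H_0: rank C_0 − rank ∂_1 = 7 − 6 = 1, and the invariant factors of ∂_1 are all 1, so H_0 ≅ Z.
  H_1: rank ker ∂_1 − rank ∂_2 = (9 − 6) − 0 = 3, and there is no ∂_2, so H_1 ≅ Z^3.

H_0 = Z,  H_1 = Z^3.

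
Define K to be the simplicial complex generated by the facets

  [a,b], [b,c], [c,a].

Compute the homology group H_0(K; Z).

Order the vertices as a < b < c. Listing each simplex with vertices in this order, K has dimension 1 with simplices:

  0-simplices (3): a, b, c
  1-simplices (3): ab, ac, bc

giving chain groups C_0 ≅ Z^3, C_1 ≅ Z^3.

Boundary ∂_1: C_1 → C_0 sends each edge [p,q] (with p < q) to q − p. For instance
  ∂bc = c − b.
This gives a 3×3 integer matrix of rank 2; reducing to Smith normal form yields diagonal entries (1,1).

Now H_k = ker ∂_k / im ∂_{k+1}, so:

  H_0: rank C_0 − rank ∂_1 = 3 − 2 = 1, and the invariant factors of ∂_1 are all 1, so H_0 ≅ Z.

H_0 = Z.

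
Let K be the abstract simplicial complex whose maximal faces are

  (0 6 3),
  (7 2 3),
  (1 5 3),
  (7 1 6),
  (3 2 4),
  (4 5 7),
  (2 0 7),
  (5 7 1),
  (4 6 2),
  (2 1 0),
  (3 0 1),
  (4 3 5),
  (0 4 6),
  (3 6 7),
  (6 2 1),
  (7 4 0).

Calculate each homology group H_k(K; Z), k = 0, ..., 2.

H_0 ≅ Z,  H_1 ≅ Z^2,  H_2 ≅ Z.

Take the total order 0 < 1 < 2 < 3 < 4 < 5 < 6 < 7 on the vertex set. Then K (dimension 2) consists of the simplices:

  0-simplices (8): [0], [1], [2], [3], [4], [5], [6], [7]
  1-simplices (24): (24 of them)
  2-simplices (16): [0,1,2], [0,1,3], [0,2,7], [0,3,6], [0,4,6], [0,4,7], [1,2,6], [1,3,5], [1,5,7], [1,6,7], [2,3,4], [2,3,7], [2,4,6], [3,4,5], [3,6,7], [4,5,7]

so the chain groups are C_0 ≅ Z^8, C_1 ≅ Z^24, C_2 ≅ Z^16.

The boundary map ∂_1: C_1 → C_0 is given by ∂[p,q] = [q] − [p]. For instance
  ∂[1,3] = [3] − [1].
This gives a 8×24 integer matrix of rank 7; reducing to Smith normal form yields diagonal entries (1,1,1,1,1,1,1).

Boundary ∂_2: C_2 → C_1 maps a triangle to the signed sum of its edges. For instance
  ∂[2,4,6] = [4,6] − [2,6] + [2,4],
  ∂[3,4,5] = [4,5] − [3,5] + [3,4].
As a 24×16 matrix over Z this has rank 15, with invariant factors (1,1,1,1,1,1,1,1,1,1,1,1,1,1,1).

Now H_k = ker ∂_k / im ∂_{k+1}, so:

  H_0: rank C_0 − rank ∂_1 = 8 − 7 = 1, and the invariant factors of ∂_1 are all 1, so H_0 ≅ Z.
  H_1: rank ker ∂_1 − rank ∂_2 = (24 − 7) − 15 = 2, and the invariant factors of ∂_2 are all 1, so H_1 ≅ Z^2.
  H_2: rank ker ∂_2 − rank ∂_3 = (16 − 15) − 0 = 1, and there is no ∂_3, so H_2 ≅ Z.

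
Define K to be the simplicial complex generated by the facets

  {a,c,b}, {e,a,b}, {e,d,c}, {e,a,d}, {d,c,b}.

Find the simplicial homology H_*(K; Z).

Order the vertices as a < b < c < d < e. Listing each simplex with vertices in this order, K has dimension 2 with simplices:

  0-simplices (5): a, b, c, d, e
  1-simplices (10): ab, ac, ad, ae, bc, bd, be, cd, ce, de
  2-simplices (5): abc, abe, ade, bcd, cde

giving chain groups C_0 ≅ Z^5, C_1 ≅ Z^10, C_2 ≅ Z^5.

Boundary ∂_1: C_1 → C_0 maps an edge to its endpoints' difference, ∂[p,q] = q − p. For instance
  ∂ac = c − a.
The 5×10 boundary matrix has rank 4 and Smith normal form diag(1,1,1,1).

Boundary ∂_2: C_2 → C_1 sends each 2-simplex [p,q,r] to [q,r] − [p,r] + [p,q]. For instance
  ∂abe = be − ae + ab,
  ∂cde = de − ce + cd.
The 10×5 boundary matrix has rank 5 and Smith normal form diag(1,1,1,1,1).

Now H_k = ker ∂_k / im ∂_{k+1}, so:

  H_0: rank C_0 − rank ∂_1 = 5 − 4 = 1, and the invariant factors of ∂_1 are all 1, so H_0 = Z.
  H_1: rank ker ∂_1 − rank ∂_2 = (10 − 4) − 5 = 1, and the invariant factors of ∂_2 are all 1, so H_1 = Z.
  H_2: rank ker ∂_2 − rank ∂_3 = (5 − 5) − 0 = 0, and there is no ∂_3, so H_2 = 0.

H_0 ≅ Z,  H_1 ≅ Z,  H_2 = 0.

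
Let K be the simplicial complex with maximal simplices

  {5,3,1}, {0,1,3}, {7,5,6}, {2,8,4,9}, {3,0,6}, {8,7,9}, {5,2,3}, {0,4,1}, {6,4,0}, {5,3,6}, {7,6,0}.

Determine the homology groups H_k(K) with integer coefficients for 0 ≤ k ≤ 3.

Fix the vertex order 0 < 1 < 2 < 3 < 4 < 5 < 6 < 7 < 8 < 9 and write every simplex with vertices in increasing order. Then dim K = 3 and the simplices of K are:

  0-simplices (10): [0], [1], [2], [3], [4], [5], [6], [7], [8], [9]
  1-simplices (24): (24 of them)
  2-simplices (14): [0,1,3], [0,1,4], [0,3,6], [0,4,6], [0,6,7], [1,3,5], [2,3,5], [2,4,8], [2,4,9], [2,8,9], [3,5,6], [4,8,9], [5,6,7], [7,8,9]
  3-simplices (1): [2,4,8,9]

giving chain groups C_0 ≅ Z^10, C_1 ≅ Z^24, C_2 ≅ Z^14, C_3 ≅ Z^1.

The boundary map ∂_1: C_1 → C_0 sends each edge [p,q] (with p < q) to q − p. For instance
  ∂[8,9] = [9] − [8].
As a 10×24 matrix over Z this has rank 9, with invariant factors (1,1,1,1,1,1,1,1,1).

∂_2: C_2 → C_1 acts by ∂[p,q,r] = [q,r] − [p,r] + [p,q]. For instance
  ∂[1,3,5] = [3,5] − [1,5] + [1,3],
  ∂[4,8,9] = [8,9] − [4,9] + [4,8].
The 24×14 boundary matrix has rank 13 and Smith normal form diag(1,1,1,1,1,1,1,1,1,1,1,1,1).

∂_3: C_3 → C_2 sends each 3-simplex σ to the alternating sum Σ_i (−1)^i (σ with its i-th vertex removed). For instance
  ∂[2,4,8,9] = [4,8,9] − [2,8,9] + [2,4,9] − [2,4,8].
As a 14×1 matrix over Z this has rank 1, with invariant factors (1).

Now H_k = ker ∂_k / im ∂_{k+1}, so:

  H_0: rank C_0 − rank ∂_1 = 10 − 9 = 1, and the invariant factors of ∂_1 are all 1, so H_0 ≅ Z.
  H_1: rank ker ∂_1 − rank ∂_2 = (24 − 9) − 13 = 2, and the invariant factors of ∂_2 are all 1, so H_1 ≅ Z^2.
  H_2: rank ker ∂_2 − rank ∂_3 = (14 − 13) − 1 = 0, and the invariant factors of ∂_3 are all 1, so H_2 ≅ 0.
  H_3: rank ker ∂_3 − rank ∂_4 = (1 − 1) − 0 = 0, and there is no ∂_4, so H_3 ≅ 0.

As a check, the Euler characteristic is 10 − 24 + 14 − 1 = -1, which agrees with 1 − 2 + 0 − 0 = -1.

H_0 ≅ Z,  H_1 ≅ Z^2,  H_2 = 0,  H_3 = 0.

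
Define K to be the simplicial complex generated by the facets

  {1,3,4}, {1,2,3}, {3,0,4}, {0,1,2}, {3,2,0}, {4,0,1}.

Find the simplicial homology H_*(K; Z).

We work with the vertex ordering 0 < 1 < 2 < 3 < 4. The simplices of K, each written with vertices in increasing order, are:

  0-simplices (5): [0], [1], [2], [3], [4]
  1-simplices (9): [0,1], [0,2], [0,3], [0,4], [1,2], [1,3], [1,4], [2,3], [3,4]
  2-simplices (6): [0,1,2], [0,1,4], [0,2,3], [0,3,4], [1,2,3], [1,3,4]

giving chain groups C_0 ≅ Z^5, C_1 ≅ Z^9, C_2 ≅ Z^6.

∂_1: C_1 → C_0 is given by ∂[p,q] = [q] − [p]. For instance
  ∂[3,4] = [4] − [3].
This gives a 5×9 integer matrix of rank 4; reducing to Smith normal form yields diagonal entries (1,1,1,1).

Boundary ∂_2: C_2 → C_1 acts by ∂[p,q,r] = [q,r] − [p,r] + [p,q]. For instance
  ∂[0,3,4] = [3,4] − [0,4] + [0,3],
  ∂[0,1,4] = [1,4] − [0,4] + [0,1].
The 9×6 boundary matrix has rank 5 and Smith normal form diag(1,1,1,1,1).

Computing H_k = (kernel of ∂_k) / (image of ∂_{k+1}):

  H_0: rank C_0 − rank ∂_1 = 5 − 4 = 1, and the invariant factors of ∂_1 are all 1, so H_0 = Z.
  H_1: rank ker ∂_1 − rank ∂_2 = (9 − 4) − 5 = 0, and the invariant factors of ∂_2 are all 1, so H_1 = 0.
  H_2: rank ker ∂_2 − rank ∂_3 = (6 − 5) − 0 = 1, and there is no ∂_3, so H_2 = Z.

H_0 ≅ Z,  H_1 = 0,  H_2 ≅ Z.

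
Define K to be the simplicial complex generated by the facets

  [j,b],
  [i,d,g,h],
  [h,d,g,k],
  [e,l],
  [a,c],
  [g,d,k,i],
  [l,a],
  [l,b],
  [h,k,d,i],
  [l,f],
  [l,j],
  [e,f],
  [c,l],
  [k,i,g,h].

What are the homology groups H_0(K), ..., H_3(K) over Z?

K has 12 vertices, 19 edges, 10 triangles, 5 3-simplices.
rank ∂_0 = 0, rank ∂_1 = 10 ⇒ b_0 = 12 − 0 − 10 = 2; all invariant factors of ∂_1 are 1 so no torsion. So H_0 = Z^2.
rank ∂_1 = 10, rank ∂_2 = 6 ⇒ b_1 = 19 − 10 − 6 = 3; all invariant factors of ∂_2 are 1 so no torsion. So H_1 = Z^3.
rank ∂_2 = 6, rank ∂_3 = 4 ⇒ b_2 = 10 − 6 − 4 = 0; all invariant factors of ∂_3 are 1 so no torsion. So H_2 = 0.
rank ∂_3 = 4, rank ∂_4 = 0 ⇒ b_3 = 5 − 4 − 0 = 1. So H_3 = Z.

H_0 = Z^2,  H_1 = Z^3,  H_2 = 0,  H_3 = Z.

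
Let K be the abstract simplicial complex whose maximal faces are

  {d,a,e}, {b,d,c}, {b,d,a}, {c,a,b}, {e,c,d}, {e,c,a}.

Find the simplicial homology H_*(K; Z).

Order the vertices as a < b < c < d < e. Listing each simplex with vertices in this order, K has dimension 2 with simplices:

  0-simplices (5): a, b, c, d, e
  1-simplices (9): ab, ac, ad, ae, bc, bd, cd, ce, de
  2-simplices (6): abc, abd, ace, ade, bcd, cde

giving chain groups C_0 ≅ Z^5, C_1 ≅ Z^9, C_2 ≅ Z^6.

Boundary ∂_1: C_1 → C_0 maps an edge to its endpoints' difference, ∂[p,q] = q − p. For instance
  ∂ce = e − c.
This gives a 5×9 integer matrix of rank 4; reducing to Smith normal form yields diagonal entries (1,1,1,1).

Boundary ∂_2: C_2 → C_1 sends each 2-simplex [p,q,r] to [q,r] − [p,r] + [p,q]. For instance
  ∂ace = ce − ae + ac,
  ∂abd = bd − ad + ab.
The resulting 9×6 matrix has rank 5, and its Smith normal form has invariant factors (1,1,1,1,1).

Now H_k = ker ∂_k / im ∂_{k+1}, so:

  H_0: rank C_0 − rank ∂_1 = 5 − 4 = 1, and the invariant factors of ∂_1 are all 1, so H_0 = Z.
  H_1: rank ker ∂_1 − rank ∂_2 = (9 − 4) − 5 = 0, and the invariant factors of ∂_2 are all 1, so H_1 = 0.
  H_2: rank ker ∂_2 − rank ∂_3 = (6 − 5) − 0 = 1, and there is no ∂_3, so H_2 = Z.

As a check, the Euler characteristic is 5 − 9 + 6 = 2, which agrees with 1 − 0 + 1 = 2.

H_0 = Z,  H_1 = 0,  H_2 = Z.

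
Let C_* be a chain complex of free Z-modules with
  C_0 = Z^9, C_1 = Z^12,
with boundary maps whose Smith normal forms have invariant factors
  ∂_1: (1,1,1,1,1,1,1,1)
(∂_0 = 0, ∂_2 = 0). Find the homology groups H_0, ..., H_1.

H_0 = Z,  H_1 = Z^4.

H_0: b_0 = 9 − 0 − 8 = 1; torsion from ∂_1 factors > 1: none. So H_0 = Z.
H_1: b_1 = 12 − 8 − 0 = 4; torsion from ∂_2 factors > 1: none. So H_1 = Z^4.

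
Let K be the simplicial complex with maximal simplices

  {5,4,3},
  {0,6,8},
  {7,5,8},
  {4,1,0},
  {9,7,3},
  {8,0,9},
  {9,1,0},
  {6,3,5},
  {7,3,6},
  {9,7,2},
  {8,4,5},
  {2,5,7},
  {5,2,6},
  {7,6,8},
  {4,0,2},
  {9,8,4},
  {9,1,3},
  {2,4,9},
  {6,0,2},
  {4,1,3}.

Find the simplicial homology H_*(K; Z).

H_0 ≅ Z,  H_1 ≅ Z ⊕ Z/2Z,  H_2 = 0.

We work with the vertex ordering 0 < 1 < 2 < 3 < 4 < 5 < 6 < 7 < 8 < 9. The simplices of K, each written with vertices in increasing order, are:

  0-simplices (10): [0], [1], [2], [3], [4], [5], [6], [7], [8], [9]
  1-simplices (30): (30 of them)
  2-simplices (20): (20 of them)

giving chain groups C_0 ≅ Z^10, C_1 ≅ Z^30, C_2 ≅ Z^20.

The boundary map ∂_1: C_1 → C_0 sends each edge [p,q] (with p < q) to q − p.
The 10×30 boundary matrix has rank 9 and Smith normal form diag(1,1,1,1,1,1,1,1,1).

Boundary ∂_2: C_2 → C_1 sends each 2-simplex [p,q,r] to [q,r] − [p,r] + [p,q]. For instance
  ∂[6,7,8] = [7,8] − [6,8] + [6,7],
  ∂[2,5,6] = [5,6] − [2,6] + [2,5].
This gives a 30×20 integer matrix of rank 20; reducing to Smith normal form yields diagonal entries (1,1,1,1,1,1,1,1,1,1,1,1,1,1,1,1,1,1,1,2).

Computing H_k = (kernel of ∂_k) / (image of ∂_{k+1}):

  H_0: rank C_0 − rank ∂_1 = 10 − 9 = 1, and the invariant factors of ∂_1 are all 1, so H_0 ≅ Z.
  H_1: rank ker ∂_1 − rank ∂_2 = (30 − 9) − 20 = 1, and ∂_2 has invariant factor 2 > 1, so H_1 ≅ Z ⊕ Z/2Z.
  H_2: rank ker ∂_2 − rank ∂_3 = (20 − 20) − 0 = 0, and there is no ∂_3, so H_2 ≅ 0.

(K is a triangulation of the Klein bottle.)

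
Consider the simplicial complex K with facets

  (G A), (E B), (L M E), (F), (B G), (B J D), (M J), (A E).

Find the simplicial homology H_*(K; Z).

H_0 = Z^2,  H_1 = Z^2,  H_2 = 0.

Take the total order A < B < D < E < F < G < J < L < M on the vertex set. Then K (dimension 2) consists of the simplices:

  0-simplices (9): A, B, D, E, F, G, J, L, M
  1-simplices (11): AE, AG, BD, BE, BG, BJ, DJ, EL, EM, JM, LM
  2-simplices (2): BDJ, ELM

giving chain groups C_0 ≅ Z^9, C_1 ≅ Z^11, C_2 ≅ Z^2.

∂_1: C_1 → C_0 sends each edge [p,q] (with p < q) to q − p.
This gives a 9×11 integer matrix of rank 7; reducing to Smith normal form yields diagonal entries (1,1,1,1,1,1,1).

The boundary map ∂_2: C_2 → C_1 acts by ∂[p,q,r] = [q,r] − [p,r] + [p,q]. For instance
  ∂ELM = LM − EM + EL,
  ∂BDJ = DJ − BJ + BD.
The resulting 11×2 matrix has rank 2, and its Smith normal form has invariant factors (1,1).

Computing H_k = (kernel of ∂_k) / (image of ∂_{k+1}):

  H_0: rank C_0 − rank ∂_1 = 9 − 7 = 2, and the invariant factors of ∂_1 are all 1, so H_0 ≅ Z^2.
  H_1: rank ker ∂_1 − rank ∂_2 = (11 − 7) − 2 = 2, and the invariant factors of ∂_2 are all 1, so H_1 ≅ Z^2.
  H_2: rank ker ∂_2 − rank ∂_3 = (2 − 2) − 0 = 0, and there is no ∂_3, so H_2 ≅ 0.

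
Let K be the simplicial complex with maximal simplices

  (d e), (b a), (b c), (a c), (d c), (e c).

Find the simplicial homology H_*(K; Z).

We work with the vertex ordering a < b < c < d < e. The simplices of K, each written with vertices in increasing order, are:

  0-simplices (5): a, b, c, d, e
  1-simplices (6): ab, ac, bc, cd, ce, de

Hence C_0 ≅ Z^5, C_1 ≅ Z^6.

Boundary ∂_1: C_1 → C_0 maps an edge to its endpoints' difference, ∂[p,q] = q − p.
The 5×6 boundary matrix has rank 4 and Smith normal form diag(1,1,1,1).

From H_k ≅ ker(∂_k) / im(∂_{k+1}) we obtain:

  H_0: rank C_0 − rank ∂_1 = 5 − 4 = 1, and the invariant factors of ∂_1 are all 1, so H_0 = Z.
  H_1: rank ker ∂_1 − rank ∂_2 = (6 − 4) − 0 = 2, and there is no ∂_2, so H_1 = Z^2.

As a check, the Euler characteristic is 5 − 6 = -1, which agrees with 1 − 2 = -1.

H_0 ≅ Z,  H_1 ≅ Z^2.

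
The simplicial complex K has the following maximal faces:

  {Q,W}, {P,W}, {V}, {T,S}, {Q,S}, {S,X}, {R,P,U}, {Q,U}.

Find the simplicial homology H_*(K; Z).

H_0 = Z^2,  H_1 = Z,  H_2 = 0.

Fix the vertex order P < Q < R < S < T < U < V < W < X and write every simplex with vertices in increasing order. Then dim K = 2 and the simplices of K are:

  0-simplices (9): P, Q, R, S, T, U, V, W, X
  1-simplices (9): PR, PU, PW, QS, QU, QW, RU, ST, SX
  2-simplices (1): PRU

so the chain groups are C_0 ≅ Z^9, C_1 ≅ Z^9, C_2 ≅ Z^1.

Boundary ∂_1: C_1 → C_0 maps an edge to its endpoints' difference, ∂[p,q] = q − p. For instance
  ∂QU = U − Q.
This gives a 9×9 integer matrix of rank 7; reducing to Smith normal form yields diagonal entries (1,1,1,1,1,1,1).

The boundary map ∂_2: C_2 → C_1 sends each 2-simplex [p,q,r] to [q,r] − [p,r] + [p,q]. For instance
  ∂PRU = RU − PU + PR.
As a 9×1 matrix over Z this has rank 1, with invariant factors (1).

Reading off H_k = ker ∂_k / im ∂_{k+1}:

  H_0: rank C_0 − rank ∂_1 = 9 − 7 = 2, and the invariant factors of ∂_1 are all 1, so H_0 ≅ Z^2.
  H_1: rank ker ∂_1 − rank ∂_2 = (9 − 7) − 1 = 1, and the invariant factors of ∂_2 are all 1, so H_1 ≅ Z.
  H_2: rank ker ∂_2 − rank ∂_3 = (1 − 1) − 0 = 0, and there is no ∂_3, so H_2 ≅ 0.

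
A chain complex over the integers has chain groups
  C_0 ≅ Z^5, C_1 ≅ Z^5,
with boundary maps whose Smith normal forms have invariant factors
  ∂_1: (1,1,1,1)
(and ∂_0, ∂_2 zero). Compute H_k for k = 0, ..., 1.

H_0: b_0 = 5 − 0 − 4 = 1; torsion from ∂_1 factors > 1: none. So H_0 = Z.
H_1: b_1 = 5 − 4 − 0 = 1; torsion from ∂_2 factors > 1: none. So H_1 = Z.

H_0 = Z,  H_1 = Z.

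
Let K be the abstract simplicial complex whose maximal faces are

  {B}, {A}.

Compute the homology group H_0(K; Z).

Order the vertices as A < B. Listing each simplex with vertices in this order, K has dimension 0 with simplices:

  0-simplices (2): A, B

Hence C_0 ≅ Z^2.

From H_k ≅ ker(∂_k) / im(∂_{k+1}) we obtain:

  H_0: rank C_0 − rank ∂_1 = 2 − 0 = 2, and there is no ∂_1, so H_0 = Z^2.

H_0 = Z^2.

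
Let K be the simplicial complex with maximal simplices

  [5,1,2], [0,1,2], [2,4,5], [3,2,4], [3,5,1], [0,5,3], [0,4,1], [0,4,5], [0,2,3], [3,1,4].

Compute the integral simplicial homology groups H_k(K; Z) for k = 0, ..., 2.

Fix the vertex order 0 < 1 < 2 < 3 < 4 < 5 and write every simplex with vertices in increasing order. Then dim K = 2 and the simplices of K are:

  0-simplices (6): [0], [1], [2], [3], [4], [5]
  1-simplices (15): [0,1], [0,2], [0,3], [0,4], [0,5], [1,2], [1,3], [1,4], [1,5], [2,3], [2,4], [2,5], [3,4], [3,5], [4,5]
  2-simplices (10): [0,1,2], [0,1,4], [0,2,3], [0,3,5], [0,4,5], [1,2,5], [1,3,4], [1,3,5], [2,3,4], [2,4,5]

so the chain groups are C_0 ≅ Z^6, C_1 ≅ Z^15, C_2 ≅ Z^10.

∂_1: C_1 → C_0 sends each edge [p,q] (with p < q) to q − p. For instance
  ∂[3,5] = [5] − [3].
The resulting 6×15 matrix has rank 5, and its Smith normal form has invariant factors (1,1,1,1,1).

∂_2: C_2 → C_1 sends each 2-simplex [p,q,r] to [q,r] − [p,r] + [p,q]. For instance
  ∂[0,2,3] = [2,3] − [0,3] + [0,2],
  ∂[1,2,5] = [2,5] − [1,5] + [1,2].
As a 15×10 matrix over Z this has rank 10, with invariant factors (1,1,1,1,1,1,1,1,1,2).

From H_k ≅ ker(∂_k) / im(∂_{k+1}) we obtain:

  H_0: rank C_0 − rank ∂_1 = 6 − 5 = 1, and the invariant factors of ∂_1 are all 1, so H_0 = Z.
  H_1: rank ker ∂_1 − rank ∂_2 = (15 − 5) − 10 = 0, and ∂_2 has invariant factor 2 > 1, so H_1 = Z/2.
  H_2: rank ker ∂_2 − rank ∂_3 = (10 − 10) − 0 = 0, and there is no ∂_3, so H_2 = 0.

H_0 ≅ Z,  H_1 ≅ Z/2,  H_2 = 0.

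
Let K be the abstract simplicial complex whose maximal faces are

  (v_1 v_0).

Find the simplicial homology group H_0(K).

Take the total order v_0 < v_1 on the vertex set. Then K (dimension 1) consists of the simplices:

  0-simplices (2): [v_0], [v_1]
  1-simplices (1): [v_0,v_1]

Hence C_0 ≅ Z^2, C_1 ≅ Z^1.

The boundary map ∂_1: C_1 → C_0 maps an edge to its endpoints' difference, ∂[p,q] = q − p. For instance
  ∂[v_0,v_1] = [v_1] − [v_0].
The 2×1 boundary matrix has rank 1 and Smith normal form diag(1).

Computing H_k = (kernel of ∂_k) / (image of ∂_{k+1}):

  H_0: rank C_0 − rank ∂_1 = 2 − 1 = 1, and the invariant factors of ∂_1 are all 1, so H_0 = Z.

H_0 ≅ Z.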